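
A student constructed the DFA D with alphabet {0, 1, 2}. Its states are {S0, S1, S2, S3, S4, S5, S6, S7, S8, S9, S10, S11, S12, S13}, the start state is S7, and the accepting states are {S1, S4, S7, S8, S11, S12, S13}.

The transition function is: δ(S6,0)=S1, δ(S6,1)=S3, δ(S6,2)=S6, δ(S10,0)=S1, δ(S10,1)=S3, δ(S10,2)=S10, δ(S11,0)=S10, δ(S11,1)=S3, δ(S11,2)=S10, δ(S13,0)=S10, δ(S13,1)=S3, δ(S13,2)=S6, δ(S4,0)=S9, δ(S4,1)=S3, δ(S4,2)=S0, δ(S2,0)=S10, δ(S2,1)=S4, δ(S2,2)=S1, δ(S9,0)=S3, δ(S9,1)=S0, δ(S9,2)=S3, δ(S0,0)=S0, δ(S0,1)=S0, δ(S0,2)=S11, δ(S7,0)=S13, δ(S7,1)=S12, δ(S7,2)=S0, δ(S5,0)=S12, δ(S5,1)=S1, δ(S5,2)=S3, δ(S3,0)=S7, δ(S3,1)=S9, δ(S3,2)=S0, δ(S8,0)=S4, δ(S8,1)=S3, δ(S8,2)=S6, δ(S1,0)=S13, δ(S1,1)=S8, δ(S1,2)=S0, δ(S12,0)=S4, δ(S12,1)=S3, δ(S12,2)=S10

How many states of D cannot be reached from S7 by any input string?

2

No path from S7 leads to S2, S5; the other 12 states are all reachable.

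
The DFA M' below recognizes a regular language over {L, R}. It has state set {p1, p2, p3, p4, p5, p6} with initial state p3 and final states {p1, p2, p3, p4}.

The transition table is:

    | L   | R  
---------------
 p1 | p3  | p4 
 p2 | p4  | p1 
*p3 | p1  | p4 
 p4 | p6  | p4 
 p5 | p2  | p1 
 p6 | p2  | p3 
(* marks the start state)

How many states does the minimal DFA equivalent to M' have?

4

States {p5} cannot be reached from the start state, so discard them.
P0 = {p1,p2,p3,p4} | {p6}.
On input L, block {p1,p2,p3,p4} splits into {p1,p2,p3} and {p4}.
Split {p1,p2,p3} by δ(·,L) → {p1,p3} and {p2}.
Stable partition: {p1,p3} | {p6} | {p4} | {p2} — 4 equivalence classes.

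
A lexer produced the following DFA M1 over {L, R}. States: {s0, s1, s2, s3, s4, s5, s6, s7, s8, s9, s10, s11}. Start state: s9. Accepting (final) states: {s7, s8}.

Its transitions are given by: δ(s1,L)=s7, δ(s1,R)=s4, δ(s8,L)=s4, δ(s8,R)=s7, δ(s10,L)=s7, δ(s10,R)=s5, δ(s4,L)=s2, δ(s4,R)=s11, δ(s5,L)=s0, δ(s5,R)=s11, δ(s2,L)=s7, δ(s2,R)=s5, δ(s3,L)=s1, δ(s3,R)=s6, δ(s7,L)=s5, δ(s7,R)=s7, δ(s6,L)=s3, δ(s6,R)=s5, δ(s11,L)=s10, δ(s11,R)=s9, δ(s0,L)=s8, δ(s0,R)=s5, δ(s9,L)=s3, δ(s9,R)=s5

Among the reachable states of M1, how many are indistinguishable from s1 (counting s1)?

4

Every state is reachable, so we keep all 12.
P0 = {s7,s8} | {s0,s1,s2,s3,s4,s5,s6,s9,s10,s11}.
Refine {s0,s1,s2,s3,s4,s5,s6,s9,s10,s11} on symbol L: members go to different blocks, giving {s3,s4,s5,s6,s9,s11} and {s0,s1,s2,s10}.
Refine {s3,s4,s5,s6,s9,s11} on symbol L: members go to different blocks, giving {s3,s4,s5,s11} and {s6,s9}.
Split {s3,s4,s5,s11} by δ(·,R) → {s3,s11} and {s4,s5}.
No further refinement is possible. Final partition (5 blocks): {s7,s8} | {s3,s11} | {s0,s1,s2,s10} | {s6,s9} | {s4,s5}.
State s1 belongs to the block {s0,s1,s2,s10}, which has 4 states.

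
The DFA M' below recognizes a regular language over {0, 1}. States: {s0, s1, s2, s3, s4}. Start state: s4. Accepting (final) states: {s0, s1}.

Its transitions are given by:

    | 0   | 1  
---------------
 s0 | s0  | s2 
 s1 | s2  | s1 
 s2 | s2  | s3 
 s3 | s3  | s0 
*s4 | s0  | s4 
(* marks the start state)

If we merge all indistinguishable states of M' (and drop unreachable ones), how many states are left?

First remove the unreachable states {s1}; 4 states remain.
Initial partition by acceptance: {s0} | {s2,s3,s4}.
Split {s2,s3,s4} by δ(·,0) → {s2,s3} and {s4}.
On input 1, block {s2,s3} splits into {s2} and {s3}.
The partition is now stable with 4 blocks: {s0} | {s2} | {s4} | {s3}.

4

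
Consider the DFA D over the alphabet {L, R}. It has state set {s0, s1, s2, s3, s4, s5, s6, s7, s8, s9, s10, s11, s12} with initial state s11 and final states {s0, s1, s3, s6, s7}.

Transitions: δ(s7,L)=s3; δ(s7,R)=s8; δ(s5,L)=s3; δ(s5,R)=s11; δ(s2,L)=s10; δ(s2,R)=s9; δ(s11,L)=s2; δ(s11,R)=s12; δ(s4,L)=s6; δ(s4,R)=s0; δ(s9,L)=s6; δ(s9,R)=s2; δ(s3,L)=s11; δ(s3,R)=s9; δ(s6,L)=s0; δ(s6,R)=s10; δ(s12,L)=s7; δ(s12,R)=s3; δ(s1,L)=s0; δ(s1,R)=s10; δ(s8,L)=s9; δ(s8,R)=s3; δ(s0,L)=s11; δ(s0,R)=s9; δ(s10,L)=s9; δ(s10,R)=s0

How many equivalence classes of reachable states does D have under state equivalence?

Reachable states from the start: {s0,s2,s3,s6,s7,s8,s9,s10,s11,s12}. Unreachable: {s1,s4,s5} — drop them.
Start with accepting vs non-accepting: {s0,s3,s6,s7} | {s2,s8,s9,s10,s11,s12}.
Split {s0,s3,s6,s7} by δ(·,L) → {s0,s3} and {s6,s7}.
On input L, block {s2,s8,s9,s10,s11,s12} splits into {s2,s8,s10,s11} and {s9,s12}.
On input L, block {s2,s8,s10,s11} splits into {s2,s11} and {s8,s10}.
Split {s2,s11} by δ(·,L) → {s2} and {s11}.
Split {s9,s12} by δ(·,R) → {s9} and {s12}.
The partition is now stable with 7 blocks: {s0,s3} | {s2} | {s6,s7} | {s9} | {s8,s10} | {s11} | {s12}.

7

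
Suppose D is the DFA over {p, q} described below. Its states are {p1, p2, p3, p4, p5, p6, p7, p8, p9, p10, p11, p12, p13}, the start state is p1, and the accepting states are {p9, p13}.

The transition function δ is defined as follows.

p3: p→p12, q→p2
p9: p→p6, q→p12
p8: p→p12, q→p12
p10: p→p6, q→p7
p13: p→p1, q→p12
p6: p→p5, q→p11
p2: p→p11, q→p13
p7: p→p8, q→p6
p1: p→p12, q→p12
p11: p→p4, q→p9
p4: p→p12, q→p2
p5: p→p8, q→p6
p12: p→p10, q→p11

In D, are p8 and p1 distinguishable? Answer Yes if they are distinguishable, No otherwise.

No

First remove the unreachable states {p3}; 12 states remain.
Start with accepting vs non-accepting: {p9,p13} | {p1,p2,p4,p5,p6,p7,p8,p10,p11,p12}.
Refine {p1,p2,p4,p5,p6,p7,p8,p10,p11,p12} on symbol q: members go to different blocks, giving {p1,p4,p5,p6,p7,p8,p10,p12} and {p2,p11}.
Refine {p1,p4,p5,p6,p7,p8,p10,p12} on symbol q: members go to different blocks, giving {p1,p5,p7,p8,p10} and {p4,p6,p12}.
On input p, block {p9,p13} splits into {p9} and {p13}.
Split {p1,p5,p7,p8,p10} by δ(·,p) → {p1,p8,p10} and {p5,p7}.
Split {p1,p8,p10} by δ(·,q) → {p1,p8} and {p10}.
Split {p2,p11} by δ(·,p) → {p2} and {p11}.
Refine {p4,p6,p12} on symbol p: members go to different blocks, giving {p4} and {p6} and {p12}.
No further refinement is possible. Final partition (10 blocks): {p9} | {p1,p8} | {p2} | {p4} | {p13} | {p5,p7} | {p10} | {p11} | {p6} | {p12}.
p8 and p1 lie in the same block of the stable partition, so they are equivalent — no string distinguishes them.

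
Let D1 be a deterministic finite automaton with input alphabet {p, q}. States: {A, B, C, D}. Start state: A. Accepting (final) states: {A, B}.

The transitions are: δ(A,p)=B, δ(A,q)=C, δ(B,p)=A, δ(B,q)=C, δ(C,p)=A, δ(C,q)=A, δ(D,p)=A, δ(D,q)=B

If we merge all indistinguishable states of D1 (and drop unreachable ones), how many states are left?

2

Reachable states from the start: {A,B,C}. Unreachable: {D} — drop them.
P0 = {A,B} | {C}.
Stable partition: {A,B} | {C} — 2 equivalence classes.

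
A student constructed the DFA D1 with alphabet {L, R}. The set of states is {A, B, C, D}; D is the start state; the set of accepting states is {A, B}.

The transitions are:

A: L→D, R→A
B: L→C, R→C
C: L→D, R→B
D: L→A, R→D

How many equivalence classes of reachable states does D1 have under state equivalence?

States {B,C} cannot be reached from the start state, so discard them.
P0 = {A} | {D}.
Stable partition: {A} | {D} — 2 equivalence classes.

2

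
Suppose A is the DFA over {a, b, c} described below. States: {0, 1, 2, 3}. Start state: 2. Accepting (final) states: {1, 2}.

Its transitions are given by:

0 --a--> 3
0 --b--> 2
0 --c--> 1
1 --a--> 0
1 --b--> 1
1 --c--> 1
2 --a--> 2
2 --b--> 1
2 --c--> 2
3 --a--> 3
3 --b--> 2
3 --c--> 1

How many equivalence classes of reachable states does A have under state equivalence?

3

Every state is reachable, so we keep all 4.
P0 = {1,2} | {0,3}.
Refine {1,2} on symbol a: members go to different blocks, giving {1} and {2}.
Stable partition: {1} | {0,3} | {2} — 3 equivalence classes.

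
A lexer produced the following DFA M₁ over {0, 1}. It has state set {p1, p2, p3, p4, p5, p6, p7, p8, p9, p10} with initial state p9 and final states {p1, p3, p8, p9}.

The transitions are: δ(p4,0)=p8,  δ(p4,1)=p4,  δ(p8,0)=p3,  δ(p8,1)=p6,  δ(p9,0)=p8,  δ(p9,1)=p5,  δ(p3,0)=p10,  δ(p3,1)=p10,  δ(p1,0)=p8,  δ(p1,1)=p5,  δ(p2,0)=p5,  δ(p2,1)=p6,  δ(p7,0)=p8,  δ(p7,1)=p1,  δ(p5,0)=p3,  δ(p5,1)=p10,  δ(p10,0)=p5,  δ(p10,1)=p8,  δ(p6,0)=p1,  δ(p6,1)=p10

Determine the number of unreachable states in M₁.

BFS from p9 reaches {p1, p3, p5, p6, p8, p9, p10}; the 3 state(s) p2, p4, p7 are never visited.

3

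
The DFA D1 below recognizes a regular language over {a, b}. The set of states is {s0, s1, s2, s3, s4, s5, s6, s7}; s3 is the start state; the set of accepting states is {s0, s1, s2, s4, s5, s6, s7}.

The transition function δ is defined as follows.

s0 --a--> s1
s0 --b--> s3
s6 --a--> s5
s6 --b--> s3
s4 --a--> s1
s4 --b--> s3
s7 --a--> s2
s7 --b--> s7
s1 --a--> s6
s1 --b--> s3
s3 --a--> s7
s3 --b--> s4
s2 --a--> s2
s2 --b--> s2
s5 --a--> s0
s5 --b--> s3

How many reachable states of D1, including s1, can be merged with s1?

Initial partition by acceptance: {s0,s1,s2,s4,s5,s6,s7} | {s3}.
Split {s0,s1,s2,s4,s5,s6,s7} by δ(·,b) → {s0,s1,s4,s5,s6} and {s2,s7}.
The partition is now stable with 3 blocks: {s0,s1,s4,s5,s6} | {s3} | {s2,s7}.
The equivalence class containing s1 is {s0,s1,s4,s5,s6}, of size 5.

5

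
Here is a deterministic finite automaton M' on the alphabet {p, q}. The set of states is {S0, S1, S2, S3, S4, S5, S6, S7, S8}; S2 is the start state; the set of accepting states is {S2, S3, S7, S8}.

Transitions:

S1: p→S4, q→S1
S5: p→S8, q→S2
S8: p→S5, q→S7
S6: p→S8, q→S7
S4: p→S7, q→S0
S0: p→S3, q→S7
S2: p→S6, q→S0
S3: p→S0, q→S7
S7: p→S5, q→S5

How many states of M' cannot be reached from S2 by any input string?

No path from S2 leads to S1, S4; the other 7 states are all reachable.

2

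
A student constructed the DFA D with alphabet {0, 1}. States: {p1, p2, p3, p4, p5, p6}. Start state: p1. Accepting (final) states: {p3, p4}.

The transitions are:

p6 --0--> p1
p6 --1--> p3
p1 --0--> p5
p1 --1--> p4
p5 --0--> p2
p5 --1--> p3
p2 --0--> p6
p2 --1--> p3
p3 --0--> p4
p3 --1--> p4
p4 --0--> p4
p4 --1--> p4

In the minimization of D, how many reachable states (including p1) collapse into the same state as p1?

4

All states are reachable from the start state.
Initial partition by acceptance: {p3,p4} | {p1,p2,p5,p6}.
No further refinement is possible. Final partition (2 blocks): {p3,p4} | {p1,p2,p5,p6}.
The equivalence class containing p1 is {p1,p2,p5,p6}, of size 4.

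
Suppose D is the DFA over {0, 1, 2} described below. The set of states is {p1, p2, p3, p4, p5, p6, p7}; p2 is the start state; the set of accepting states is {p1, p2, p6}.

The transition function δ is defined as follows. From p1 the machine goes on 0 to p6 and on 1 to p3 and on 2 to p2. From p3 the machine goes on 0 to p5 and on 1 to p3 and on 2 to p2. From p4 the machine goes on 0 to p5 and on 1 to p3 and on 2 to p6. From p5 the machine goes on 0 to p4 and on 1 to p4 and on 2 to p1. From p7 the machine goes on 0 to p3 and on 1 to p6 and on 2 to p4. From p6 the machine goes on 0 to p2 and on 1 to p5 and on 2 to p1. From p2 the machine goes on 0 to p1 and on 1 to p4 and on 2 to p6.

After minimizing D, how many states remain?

2

States {p7} cannot be reached from the start state, so discard them.
Initial partition by acceptance: {p1,p2,p6} | {p3,p4,p5}.
No further refinement is possible. Final partition (2 blocks): {p1,p2,p6} | {p3,p4,p5}.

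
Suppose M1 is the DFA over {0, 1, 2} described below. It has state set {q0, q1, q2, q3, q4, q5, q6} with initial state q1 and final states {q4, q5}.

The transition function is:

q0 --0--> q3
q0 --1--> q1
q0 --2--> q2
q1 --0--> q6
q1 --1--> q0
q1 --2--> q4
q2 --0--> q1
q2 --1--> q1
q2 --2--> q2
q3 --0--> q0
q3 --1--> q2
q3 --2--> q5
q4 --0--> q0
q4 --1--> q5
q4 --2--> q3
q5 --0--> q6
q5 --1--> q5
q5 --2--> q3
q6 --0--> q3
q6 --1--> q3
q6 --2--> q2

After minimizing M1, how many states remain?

3

Initial partition by acceptance: {q4,q5} | {q0,q1,q2,q3,q6}.
Split {q0,q1,q2,q3,q6} by δ(·,2) → {q0,q2,q6} and {q1,q3}.
Stable partition: {q4,q5} | {q0,q2,q6} | {q1,q3} — 3 equivalence classes.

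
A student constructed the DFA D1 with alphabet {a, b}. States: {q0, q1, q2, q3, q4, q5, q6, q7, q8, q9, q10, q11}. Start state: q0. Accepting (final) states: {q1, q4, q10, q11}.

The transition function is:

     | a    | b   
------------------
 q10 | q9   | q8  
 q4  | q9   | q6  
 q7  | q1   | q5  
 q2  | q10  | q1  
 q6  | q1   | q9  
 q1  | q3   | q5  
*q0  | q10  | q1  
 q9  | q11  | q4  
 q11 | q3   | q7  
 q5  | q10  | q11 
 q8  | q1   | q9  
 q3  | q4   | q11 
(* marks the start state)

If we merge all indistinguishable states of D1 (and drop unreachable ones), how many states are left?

States {q2} cannot be reached from the start state, so discard them.
Start with accepting vs non-accepting: {q1,q4,q10,q11} | {q0,q3,q5,q6,q7,q8,q9}.
On input b, block {q0,q3,q5,q6,q7,q8,q9} splits into {q0,q3,q5,q9} and {q6,q7,q8}.
Split {q1,q4,q10,q11} by δ(·,b) → {q4,q10,q11} and {q1}.
Split {q0,q3,q5,q9} by δ(·,b) → {q3,q5,q9} and {q0}.
The partition is now stable with 5 blocks: {q4,q10,q11} | {q3,q5,q9} | {q6,q7,q8} | {q1} | {q0}.

5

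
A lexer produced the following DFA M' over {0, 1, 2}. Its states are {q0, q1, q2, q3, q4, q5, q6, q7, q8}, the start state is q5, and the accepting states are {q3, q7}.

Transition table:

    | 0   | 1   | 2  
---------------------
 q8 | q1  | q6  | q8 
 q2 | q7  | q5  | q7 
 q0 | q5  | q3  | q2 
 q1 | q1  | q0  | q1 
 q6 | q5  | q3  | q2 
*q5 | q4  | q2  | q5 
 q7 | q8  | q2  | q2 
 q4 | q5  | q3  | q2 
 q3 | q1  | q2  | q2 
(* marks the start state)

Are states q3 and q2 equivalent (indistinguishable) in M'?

All states are reachable from the start state.
P0 = {q3,q7} | {q0,q1,q2,q4,q5,q6,q8}.
Split {q0,q1,q2,q4,q5,q6,q8} by δ(·,0) → {q0,q1,q4,q5,q6,q8} and {q2}.
Refine {q0,q1,q4,q5,q6,q8} on symbol 1: members go to different blocks, giving {q0,q4,q6} and {q1,q8} and {q5}.
Stable partition: {q3,q7} | {q0,q4,q6} | {q2} | {q1,q8} | {q5} — 5 equivalence classes.
q3 and q2 end up in different blocks, so they are distinguishable. For instance, the string 'ε' is accepted from only q3.

No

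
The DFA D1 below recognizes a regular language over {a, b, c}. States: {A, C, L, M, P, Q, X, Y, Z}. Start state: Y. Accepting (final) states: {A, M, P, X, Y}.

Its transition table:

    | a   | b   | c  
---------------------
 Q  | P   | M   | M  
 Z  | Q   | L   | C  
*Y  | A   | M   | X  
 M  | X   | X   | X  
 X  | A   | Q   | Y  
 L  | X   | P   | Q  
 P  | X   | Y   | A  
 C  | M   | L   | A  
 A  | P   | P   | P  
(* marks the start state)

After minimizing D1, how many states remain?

First remove the unreachable states {C,L,Z}; 6 states remain.
Initial partition by acceptance: {A,M,P,X,Y} | {Q}.
Refine {A,M,P,X,Y} on symbol b: members go to different blocks, giving {A,M,P,Y} and {X}.
Refine {A,M,P,Y} on symbol a: members go to different blocks, giving {A,Y} and {M,P}.
On input a, block {A,Y} splits into {Y} and {A}.
On input b, block {M,P} splits into {P} and {M}.
No further refinement is possible. Final partition (6 blocks): {Y} | {Q} | {X} | {P} | {A} | {M}.

6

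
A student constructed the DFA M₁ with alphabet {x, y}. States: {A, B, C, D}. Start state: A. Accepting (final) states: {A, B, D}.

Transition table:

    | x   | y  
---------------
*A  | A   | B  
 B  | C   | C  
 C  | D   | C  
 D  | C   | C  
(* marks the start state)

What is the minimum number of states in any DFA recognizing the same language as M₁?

3

All states are reachable from the start state.
Initial partition by acceptance: {A,B,D} | {C}.
On input x, block {A,B,D} splits into {B,D} and {A}.
No further refinement is possible. Final partition (3 blocks): {B,D} | {C} | {A}.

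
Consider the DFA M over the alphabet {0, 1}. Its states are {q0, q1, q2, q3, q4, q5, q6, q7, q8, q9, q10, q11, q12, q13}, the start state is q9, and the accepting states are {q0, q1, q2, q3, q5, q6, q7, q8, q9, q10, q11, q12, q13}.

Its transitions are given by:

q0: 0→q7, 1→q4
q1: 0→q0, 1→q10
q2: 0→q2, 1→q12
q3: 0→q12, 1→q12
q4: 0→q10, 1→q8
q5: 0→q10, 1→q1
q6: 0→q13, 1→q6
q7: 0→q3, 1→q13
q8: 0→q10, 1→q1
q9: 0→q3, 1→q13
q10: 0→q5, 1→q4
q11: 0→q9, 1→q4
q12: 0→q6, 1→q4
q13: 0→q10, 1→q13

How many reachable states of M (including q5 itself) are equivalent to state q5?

2

First remove the unreachable states {q2,q11}; 12 states remain.
Initial partition by acceptance: {q0,q1,q3,q5,q6,q7,q8,q9,q10,q12,q13} | {q4}.
On input 1, block {q0,q1,q3,q5,q6,q7,q8,q9,q10,q12,q13} splits into {q1,q3,q5,q6,q7,q8,q9,q13} and {q0,q10,q12}.
Refine {q1,q3,q5,q6,q7,q8,q9,q13} on symbol 0: members go to different blocks, giving {q1,q3,q5,q8,q13} and {q6,q7,q9}.
Refine {q1,q3,q5,q8,q13} on symbol 1: members go to different blocks, giving {q5,q8,q13} and {q1,q3}.
Split {q5,q8,q13} by δ(·,1) → {q5,q8} and {q13}.
Refine {q0,q10,q12} on symbol 0: members go to different blocks, giving {q0,q12} and {q10}.
Refine {q6,q7,q9} on symbol 0: members go to different blocks, giving {q7,q9} and {q6}.
Refine {q0,q12} on symbol 0: members go to different blocks, giving {q0} and {q12}.
Split {q1,q3} by δ(·,0) → {q1} and {q3}.
Stable partition: {q5,q8} | {q4} | {q0} | {q7,q9} | {q1} | {q13} | {q10} | {q6} | {q12} | {q3} — 10 equivalence classes.
State q5 belongs to the block {q5,q8}, which has 2 states.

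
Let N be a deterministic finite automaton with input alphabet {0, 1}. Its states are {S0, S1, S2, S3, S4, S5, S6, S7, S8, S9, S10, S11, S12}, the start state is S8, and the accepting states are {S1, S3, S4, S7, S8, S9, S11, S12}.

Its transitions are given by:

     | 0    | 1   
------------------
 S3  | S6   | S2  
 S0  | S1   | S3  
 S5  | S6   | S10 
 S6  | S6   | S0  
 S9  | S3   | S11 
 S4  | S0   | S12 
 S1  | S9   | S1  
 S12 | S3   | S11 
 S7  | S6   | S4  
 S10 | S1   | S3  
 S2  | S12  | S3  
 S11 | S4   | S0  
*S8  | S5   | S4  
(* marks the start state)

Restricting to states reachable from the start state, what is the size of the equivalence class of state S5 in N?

2

First remove the unreachable states {S7}; 12 states remain.
P0 = {S1,S3,S4,S8,S9,S11,S12} | {S0,S2,S5,S6,S10}.
Split {S1,S3,S4,S8,S9,S11,S12} by δ(·,0) → {S1,S9,S11,S12} and {S3,S4,S8}.
Split {S1,S9,S11,S12} by δ(·,0) → {S9,S11,S12} and {S1}.
Refine {S9,S11,S12} on symbol 1: members go to different blocks, giving {S9,S12} and {S11}.
Split {S0,S2,S5,S6,S10} by δ(·,0) → {S0,S10} and {S5,S6} and {S2}.
Refine {S3,S4,S8} on symbol 0: members go to different blocks, giving {S3,S8} and {S4}.
Refine {S3,S8} on symbol 1: members go to different blocks, giving {S3} and {S8}.
The partition is now stable with 9 blocks: {S9,S12} | {S0,S10} | {S3} | {S1} | {S11} | {S5,S6} | {S2} | {S4} | {S8}.
State S5 belongs to the block {S5,S6}, which has 2 states.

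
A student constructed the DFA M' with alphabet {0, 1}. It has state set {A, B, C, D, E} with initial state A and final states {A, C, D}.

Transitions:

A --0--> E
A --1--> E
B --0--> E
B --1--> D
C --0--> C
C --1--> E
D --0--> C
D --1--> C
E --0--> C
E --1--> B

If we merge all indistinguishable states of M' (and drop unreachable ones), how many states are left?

5

Every state is reachable, so we keep all 5.
P0 = {A,C,D} | {B,E}.
On input 0, block {A,C,D} splits into {C,D} and {A}.
Split {C,D} by δ(·,1) → {C} and {D}.
On input 0, block {B,E} splits into {B} and {E}.
Stable partition: {C} | {B} | {A} | {D} | {E} — 5 equivalence classes.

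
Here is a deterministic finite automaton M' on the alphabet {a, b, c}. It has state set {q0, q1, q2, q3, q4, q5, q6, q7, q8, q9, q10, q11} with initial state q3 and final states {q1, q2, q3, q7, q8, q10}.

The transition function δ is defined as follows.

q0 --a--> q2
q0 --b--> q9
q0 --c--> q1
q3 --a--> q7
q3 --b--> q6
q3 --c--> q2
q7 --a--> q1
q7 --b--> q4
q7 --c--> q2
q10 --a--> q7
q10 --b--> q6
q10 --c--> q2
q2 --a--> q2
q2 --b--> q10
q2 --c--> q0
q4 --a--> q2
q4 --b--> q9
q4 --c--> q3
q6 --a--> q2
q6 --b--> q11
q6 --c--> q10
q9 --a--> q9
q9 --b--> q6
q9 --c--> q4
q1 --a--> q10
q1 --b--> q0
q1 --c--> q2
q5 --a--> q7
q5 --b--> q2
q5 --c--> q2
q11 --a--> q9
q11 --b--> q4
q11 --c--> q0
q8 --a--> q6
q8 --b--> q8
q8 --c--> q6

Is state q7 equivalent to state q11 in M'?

No

Reachable states from the start: {q0,q1,q2,q3,q4,q6,q7,q9,q10,q11}. Unreachable: {q5,q8} — drop them.
Start with accepting vs non-accepting: {q1,q2,q3,q7,q10} | {q0,q4,q6,q9,q11}.
Refine {q1,q2,q3,q7,q10} on symbol b: members go to different blocks, giving {q1,q3,q7,q10} and {q2}.
Refine {q0,q4,q6,q9,q11} on symbol a: members go to different blocks, giving {q0,q4,q6} and {q9,q11}.
The partition is now stable with 4 blocks: {q1,q3,q7,q10} | {q0,q4,q6} | {q2} | {q9,q11}.
q7 and q11 end up in different blocks, so they are distinguishable. For instance, the string 'ε' is accepted from only q7.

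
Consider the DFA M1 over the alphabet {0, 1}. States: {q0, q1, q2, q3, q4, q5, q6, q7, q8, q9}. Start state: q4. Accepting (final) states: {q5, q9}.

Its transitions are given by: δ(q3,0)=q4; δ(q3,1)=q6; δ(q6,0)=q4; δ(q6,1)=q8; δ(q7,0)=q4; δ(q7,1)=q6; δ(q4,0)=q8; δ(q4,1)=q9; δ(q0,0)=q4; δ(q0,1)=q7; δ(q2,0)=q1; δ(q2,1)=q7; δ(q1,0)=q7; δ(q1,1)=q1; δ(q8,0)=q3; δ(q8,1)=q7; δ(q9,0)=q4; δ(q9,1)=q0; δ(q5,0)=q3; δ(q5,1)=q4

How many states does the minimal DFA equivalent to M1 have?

6

First remove the unreachable states {q1,q2,q5}; 7 states remain.
Start with accepting vs non-accepting: {q9} | {q0,q3,q4,q6,q7,q8}.
Split {q0,q3,q4,q6,q7,q8} by δ(·,1) → {q0,q3,q6,q7,q8} and {q4}.
Split {q0,q3,q6,q7,q8} by δ(·,0) → {q0,q3,q6,q7} and {q8}.
Refine {q0,q3,q6,q7} on symbol 1: members go to different blocks, giving {q0,q3,q7} and {q6}.
On input 1, block {q0,q3,q7} splits into {q3,q7} and {q0}.
Stable partition: {q9} | {q3,q7} | {q4} | {q8} | {q6} | {q0} — 6 equivalence classes.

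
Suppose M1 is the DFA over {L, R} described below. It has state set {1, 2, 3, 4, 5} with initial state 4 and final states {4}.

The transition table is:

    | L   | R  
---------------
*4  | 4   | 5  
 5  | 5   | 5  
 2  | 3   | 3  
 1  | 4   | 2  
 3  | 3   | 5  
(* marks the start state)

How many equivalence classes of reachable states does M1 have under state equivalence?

States {1,2,3} cannot be reached from the start state, so discard them.
Initial partition by acceptance: {4} | {5}.
The partition is now stable with 2 blocks: {4} | {5}.

2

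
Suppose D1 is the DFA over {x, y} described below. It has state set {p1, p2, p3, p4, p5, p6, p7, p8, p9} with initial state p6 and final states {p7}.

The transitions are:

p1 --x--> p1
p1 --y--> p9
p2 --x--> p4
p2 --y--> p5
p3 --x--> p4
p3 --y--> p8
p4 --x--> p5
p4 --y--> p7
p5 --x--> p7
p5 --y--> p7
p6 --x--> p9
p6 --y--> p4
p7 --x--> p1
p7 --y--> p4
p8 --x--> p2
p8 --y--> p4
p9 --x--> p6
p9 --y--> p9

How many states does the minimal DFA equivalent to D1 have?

States {p2,p3,p8} cannot be reached from the start state, so discard them.
P0 = {p7} | {p1,p4,p5,p6,p9}.
Refine {p1,p4,p5,p6,p9} on symbol x: members go to different blocks, giving {p1,p4,p6,p9} and {p5}.
On input x, block {p1,p4,p6,p9} splits into {p1,p6,p9} and {p4}.
Split {p1,p6,p9} by δ(·,y) → {p1,p9} and {p6}.
On input x, block {p1,p9} splits into {p1} and {p9}.
No further refinement is possible. Final partition (6 blocks): {p7} | {p1} | {p5} | {p4} | {p6} | {p9}.

6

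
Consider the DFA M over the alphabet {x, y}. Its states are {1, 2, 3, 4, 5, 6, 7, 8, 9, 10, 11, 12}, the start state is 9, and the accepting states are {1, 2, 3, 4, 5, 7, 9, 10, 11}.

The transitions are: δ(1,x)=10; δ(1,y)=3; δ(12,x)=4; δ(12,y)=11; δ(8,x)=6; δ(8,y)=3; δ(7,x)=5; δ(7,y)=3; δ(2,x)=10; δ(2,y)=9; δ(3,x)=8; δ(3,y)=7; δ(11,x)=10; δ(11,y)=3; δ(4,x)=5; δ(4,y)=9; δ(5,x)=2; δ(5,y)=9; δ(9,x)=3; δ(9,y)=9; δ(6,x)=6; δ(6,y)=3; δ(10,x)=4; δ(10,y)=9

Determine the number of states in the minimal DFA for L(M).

5

First remove the unreachable states {1,11,12}; 9 states remain.
Initial partition by acceptance: {2,3,4,5,7,9,10} | {6,8}.
On input x, block {2,3,4,5,7,9,10} splits into {2,4,5,7,9,10} and {3}.
On input x, block {2,4,5,7,9,10} splits into {2,4,5,7,10} and {9}.
Refine {2,4,5,7,10} on symbol y: members go to different blocks, giving {2,4,5,10} and {7}.
Stable partition: {2,4,5,10} | {6,8} | {3} | {9} | {7} — 5 equivalence classes.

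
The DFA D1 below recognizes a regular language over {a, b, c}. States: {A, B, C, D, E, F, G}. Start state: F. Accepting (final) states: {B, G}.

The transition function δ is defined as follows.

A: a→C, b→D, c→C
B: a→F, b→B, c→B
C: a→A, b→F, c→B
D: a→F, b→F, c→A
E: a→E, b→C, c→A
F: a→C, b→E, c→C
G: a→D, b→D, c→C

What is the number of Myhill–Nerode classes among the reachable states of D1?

States {G} cannot be reached from the start state, so discard them.
Start with accepting vs non-accepting: {B} | {A,C,D,E,F}.
On input c, block {A,C,D,E,F} splits into {A,D,E,F} and {C}.
On input a, block {A,D,E,F} splits into {A,F} and {D,E}.
On input a, block {D,E} splits into {D} and {E}.
On input b, block {A,F} splits into {A} and {F}.
Stable partition: {B} | {A} | {C} | {D} | {E} | {F} — 6 equivalence classes.

6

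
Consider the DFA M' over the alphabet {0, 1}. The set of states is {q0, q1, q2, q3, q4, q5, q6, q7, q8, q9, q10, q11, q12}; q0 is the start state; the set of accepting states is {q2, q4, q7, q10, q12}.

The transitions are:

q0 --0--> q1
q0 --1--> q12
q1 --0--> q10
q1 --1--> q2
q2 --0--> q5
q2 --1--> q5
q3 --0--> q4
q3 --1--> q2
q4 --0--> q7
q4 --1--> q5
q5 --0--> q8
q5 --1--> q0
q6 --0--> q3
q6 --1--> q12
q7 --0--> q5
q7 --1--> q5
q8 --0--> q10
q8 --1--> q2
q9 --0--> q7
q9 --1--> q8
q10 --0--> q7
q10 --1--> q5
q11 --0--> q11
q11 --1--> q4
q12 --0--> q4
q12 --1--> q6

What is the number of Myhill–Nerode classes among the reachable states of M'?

6

Reachable states from the start: {q0,q1,q2,q3,q4,q5,q6,q7,q8,q10,q12}. Unreachable: {q9,q11} — drop them.
Start with accepting vs non-accepting: {q2,q4,q7,q10,q12} | {q0,q1,q3,q5,q6,q8}.
On input 0, block {q2,q4,q7,q10,q12} splits into {q4,q10,q12} and {q2,q7}.
Refine {q4,q10,q12} on symbol 0: members go to different blocks, giving {q4,q10} and {q12}.
Refine {q0,q1,q3,q5,q6,q8} on symbol 0: members go to different blocks, giving {q0,q5,q6} and {q1,q3,q8}.
On input 1, block {q0,q5,q6} splits into {q0,q6} and {q5}.
The partition is now stable with 6 blocks: {q4,q10} | {q0,q6} | {q2,q7} | {q12} | {q1,q3,q8} | {q5}.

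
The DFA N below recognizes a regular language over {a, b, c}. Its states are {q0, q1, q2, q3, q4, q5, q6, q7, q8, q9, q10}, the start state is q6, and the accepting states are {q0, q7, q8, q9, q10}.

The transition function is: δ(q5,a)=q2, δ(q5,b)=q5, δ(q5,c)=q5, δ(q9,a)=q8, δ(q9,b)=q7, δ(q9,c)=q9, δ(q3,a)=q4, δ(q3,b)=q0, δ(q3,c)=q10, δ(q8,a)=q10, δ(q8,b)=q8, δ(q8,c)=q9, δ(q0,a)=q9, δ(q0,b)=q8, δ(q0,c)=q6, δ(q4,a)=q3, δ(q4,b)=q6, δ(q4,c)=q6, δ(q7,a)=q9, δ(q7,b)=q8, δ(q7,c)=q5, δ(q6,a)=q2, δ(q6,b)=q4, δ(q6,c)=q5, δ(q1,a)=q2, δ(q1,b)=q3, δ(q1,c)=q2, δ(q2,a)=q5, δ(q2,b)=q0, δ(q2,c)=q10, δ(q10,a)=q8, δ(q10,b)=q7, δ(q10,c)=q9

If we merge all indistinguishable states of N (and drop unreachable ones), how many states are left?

Reachable states from the start: {q0,q2,q3,q4,q5,q6,q7,q8,q9,q10}. Unreachable: {q1} — drop them.
Start with accepting vs non-accepting: {q0,q7,q8,q9,q10} | {q2,q3,q4,q5,q6}.
On input c, block {q0,q7,q8,q9,q10} splits into {q8,q9,q10} and {q0,q7}.
Split {q8,q9,q10} by δ(·,b) → {q9,q10} and {q8}.
Split {q2,q3,q4,q5,q6} by δ(·,b) → {q4,q5,q6} and {q2,q3}.
The partition is now stable with 5 blocks: {q9,q10} | {q4,q5,q6} | {q0,q7} | {q8} | {q2,q3}.

5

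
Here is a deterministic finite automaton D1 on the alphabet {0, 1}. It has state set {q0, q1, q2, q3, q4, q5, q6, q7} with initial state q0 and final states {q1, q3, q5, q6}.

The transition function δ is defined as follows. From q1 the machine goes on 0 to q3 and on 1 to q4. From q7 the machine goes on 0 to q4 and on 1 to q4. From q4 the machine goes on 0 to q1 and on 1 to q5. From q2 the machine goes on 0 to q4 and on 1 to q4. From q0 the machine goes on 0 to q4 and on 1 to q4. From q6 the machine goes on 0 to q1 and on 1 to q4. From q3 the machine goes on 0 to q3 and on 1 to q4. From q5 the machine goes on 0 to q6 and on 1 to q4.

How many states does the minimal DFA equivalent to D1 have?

First remove the unreachable states {q2,q7}; 6 states remain.
Start with accepting vs non-accepting: {q1,q3,q5,q6} | {q0,q4}.
On input 0, block {q0,q4} splits into {q0} and {q4}.
The partition is now stable with 3 blocks: {q1,q3,q5,q6} | {q0} | {q4}.

3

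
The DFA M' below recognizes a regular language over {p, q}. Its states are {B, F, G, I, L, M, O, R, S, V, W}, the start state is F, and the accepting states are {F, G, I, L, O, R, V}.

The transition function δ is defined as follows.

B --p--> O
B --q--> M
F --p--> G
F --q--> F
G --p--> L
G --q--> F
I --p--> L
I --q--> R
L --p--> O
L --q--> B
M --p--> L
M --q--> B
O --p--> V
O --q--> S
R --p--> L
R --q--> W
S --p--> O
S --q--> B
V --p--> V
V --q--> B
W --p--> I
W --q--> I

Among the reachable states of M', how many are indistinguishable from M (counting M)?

3

First remove the unreachable states {I,R,W}; 8 states remain.
P0 = {F,G,L,O,V} | {B,M,S}.
Refine {F,G,L,O,V} on symbol q: members go to different blocks, giving {L,O,V} and {F,G}.
On input p, block {F,G} splits into {F} and {G}.
Stable partition: {L,O,V} | {B,M,S} | {F} | {G} — 4 equivalence classes.
State M belongs to the block {B,M,S}, which has 3 states.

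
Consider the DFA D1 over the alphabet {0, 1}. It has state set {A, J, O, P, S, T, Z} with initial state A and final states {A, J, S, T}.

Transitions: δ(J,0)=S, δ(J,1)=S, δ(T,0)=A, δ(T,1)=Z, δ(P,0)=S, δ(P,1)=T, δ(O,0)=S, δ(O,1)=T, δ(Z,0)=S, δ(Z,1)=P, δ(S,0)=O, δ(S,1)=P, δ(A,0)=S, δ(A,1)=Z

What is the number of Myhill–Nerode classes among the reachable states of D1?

Reachable states from the start: {A,O,P,S,T,Z}. Unreachable: {J} — drop them.
P0 = {A,S,T} | {O,P,Z}.
Refine {A,S,T} on symbol 0: members go to different blocks, giving {A,T} and {S}.
Refine {A,T} on symbol 0: members go to different blocks, giving {A} and {T}.
Split {O,P,Z} by δ(·,1) → {O,P} and {Z}.
No further refinement is possible. Final partition (5 blocks): {A} | {O,P} | {S} | {T} | {Z}.

5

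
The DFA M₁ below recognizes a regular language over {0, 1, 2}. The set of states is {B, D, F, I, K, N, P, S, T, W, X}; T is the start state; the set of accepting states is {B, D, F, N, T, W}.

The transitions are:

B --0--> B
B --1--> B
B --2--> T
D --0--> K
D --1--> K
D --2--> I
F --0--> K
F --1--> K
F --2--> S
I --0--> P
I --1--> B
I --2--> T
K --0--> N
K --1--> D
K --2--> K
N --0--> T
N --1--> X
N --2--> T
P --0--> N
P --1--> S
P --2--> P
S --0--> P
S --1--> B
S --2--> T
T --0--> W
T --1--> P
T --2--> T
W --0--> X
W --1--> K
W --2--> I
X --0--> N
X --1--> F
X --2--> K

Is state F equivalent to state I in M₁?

No

Start with accepting vs non-accepting: {B,D,F,N,T,W} | {I,K,P,S,X}.
Refine {B,D,F,N,T,W} on symbol 0: members go to different blocks, giving {B,N,T} and {D,F,W}.
Split {B,N,T} by δ(·,0) → {B,N} and {T}.
Split {B,N} by δ(·,0) → {B} and {N}.
Split {I,K,P,S,X} by δ(·,0) → {K,P,X} and {I,S}.
On input 1, block {K,P,X} splits into {K,X} and {P}.
No further refinement is possible. Final partition (7 blocks): {B} | {K,X} | {D,F,W} | {T} | {N} | {I,S} | {P}.
F and I end up in different blocks, so they are distinguishable. For instance, the string 'ε' is accepted from only F.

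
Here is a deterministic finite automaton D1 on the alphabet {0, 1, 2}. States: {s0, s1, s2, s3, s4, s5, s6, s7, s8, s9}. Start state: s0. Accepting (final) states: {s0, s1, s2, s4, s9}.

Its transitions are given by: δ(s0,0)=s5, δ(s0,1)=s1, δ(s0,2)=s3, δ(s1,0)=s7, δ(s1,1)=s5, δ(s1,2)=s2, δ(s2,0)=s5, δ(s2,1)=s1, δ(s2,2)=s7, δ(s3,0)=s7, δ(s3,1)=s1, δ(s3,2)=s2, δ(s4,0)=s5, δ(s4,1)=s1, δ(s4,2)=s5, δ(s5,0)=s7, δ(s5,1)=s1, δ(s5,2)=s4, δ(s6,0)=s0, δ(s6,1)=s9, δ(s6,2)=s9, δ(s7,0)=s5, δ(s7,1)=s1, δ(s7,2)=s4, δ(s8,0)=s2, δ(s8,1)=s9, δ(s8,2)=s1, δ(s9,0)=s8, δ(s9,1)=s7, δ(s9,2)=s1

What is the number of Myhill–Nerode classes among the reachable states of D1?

3

States {s6,s8,s9} cannot be reached from the start state, so discard them.
Start with accepting vs non-accepting: {s0,s1,s2,s4} | {s3,s5,s7}.
Refine {s0,s1,s2,s4} on symbol 1: members go to different blocks, giving {s0,s2,s4} and {s1}.
The partition is now stable with 3 blocks: {s0,s2,s4} | {s3,s5,s7} | {s1}.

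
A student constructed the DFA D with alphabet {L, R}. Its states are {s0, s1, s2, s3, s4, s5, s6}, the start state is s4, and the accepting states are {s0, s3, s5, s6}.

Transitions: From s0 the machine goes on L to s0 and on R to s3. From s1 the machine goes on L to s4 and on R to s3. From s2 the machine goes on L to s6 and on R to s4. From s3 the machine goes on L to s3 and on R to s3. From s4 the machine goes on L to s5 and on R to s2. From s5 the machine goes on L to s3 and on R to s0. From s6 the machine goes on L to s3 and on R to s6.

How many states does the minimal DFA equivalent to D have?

2

Reachable states from the start: {s0,s2,s3,s4,s5,s6}. Unreachable: {s1} — drop them.
P0 = {s0,s3,s5,s6} | {s2,s4}.
The partition is now stable with 2 blocks: {s0,s3,s5,s6} | {s2,s4}.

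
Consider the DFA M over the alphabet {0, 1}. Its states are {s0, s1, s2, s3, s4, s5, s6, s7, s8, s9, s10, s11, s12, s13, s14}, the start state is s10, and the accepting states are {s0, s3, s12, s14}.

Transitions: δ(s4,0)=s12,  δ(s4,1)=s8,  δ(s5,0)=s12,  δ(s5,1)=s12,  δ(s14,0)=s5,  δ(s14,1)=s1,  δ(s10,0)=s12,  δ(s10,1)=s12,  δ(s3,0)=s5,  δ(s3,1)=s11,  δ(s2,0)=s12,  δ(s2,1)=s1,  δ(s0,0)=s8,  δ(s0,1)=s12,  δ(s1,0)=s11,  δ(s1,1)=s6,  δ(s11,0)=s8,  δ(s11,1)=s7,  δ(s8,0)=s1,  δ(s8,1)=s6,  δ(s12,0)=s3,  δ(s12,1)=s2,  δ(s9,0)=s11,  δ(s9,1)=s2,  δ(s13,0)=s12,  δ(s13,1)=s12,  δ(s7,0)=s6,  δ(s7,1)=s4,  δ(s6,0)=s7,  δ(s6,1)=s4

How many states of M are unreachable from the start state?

4

No path from s10 leads to s0, s9, s13, s14; the other 11 states are all reachable.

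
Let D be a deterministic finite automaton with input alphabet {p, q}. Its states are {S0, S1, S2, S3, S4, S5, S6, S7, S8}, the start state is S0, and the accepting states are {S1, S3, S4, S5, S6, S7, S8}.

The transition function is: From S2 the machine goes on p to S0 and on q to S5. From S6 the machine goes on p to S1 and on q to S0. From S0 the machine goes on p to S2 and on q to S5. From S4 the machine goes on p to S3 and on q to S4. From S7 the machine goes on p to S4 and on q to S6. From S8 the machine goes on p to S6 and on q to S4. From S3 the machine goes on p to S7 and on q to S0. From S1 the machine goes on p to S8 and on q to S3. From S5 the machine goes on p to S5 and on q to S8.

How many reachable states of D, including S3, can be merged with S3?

All states are reachable from the start state.
P0 = {S1,S3,S4,S5,S6,S7,S8} | {S0,S2}.
Split {S1,S3,S4,S5,S6,S7,S8} by δ(·,q) → {S1,S4,S5,S7,S8} and {S3,S6}.
Split {S1,S4,S5,S7,S8} by δ(·,p) → {S1,S5,S7} and {S4,S8}.
On input p, block {S1,S5,S7} splits into {S1,S7} and {S5}.
The partition is now stable with 5 blocks: {S1,S7} | {S0,S2} | {S3,S6} | {S4,S8} | {S5}.
The equivalence class containing S3 is {S3,S6}, of size 2.

2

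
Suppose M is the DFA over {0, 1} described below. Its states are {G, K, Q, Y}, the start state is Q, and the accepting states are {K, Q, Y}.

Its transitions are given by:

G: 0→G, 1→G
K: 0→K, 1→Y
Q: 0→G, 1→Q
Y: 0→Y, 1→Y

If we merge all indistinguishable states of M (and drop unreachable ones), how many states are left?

2

Reachable states from the start: {G,Q}. Unreachable: {K,Y} — drop them.
Start with accepting vs non-accepting: {Q} | {G}.
The partition is now stable with 2 blocks: {Q} | {G}.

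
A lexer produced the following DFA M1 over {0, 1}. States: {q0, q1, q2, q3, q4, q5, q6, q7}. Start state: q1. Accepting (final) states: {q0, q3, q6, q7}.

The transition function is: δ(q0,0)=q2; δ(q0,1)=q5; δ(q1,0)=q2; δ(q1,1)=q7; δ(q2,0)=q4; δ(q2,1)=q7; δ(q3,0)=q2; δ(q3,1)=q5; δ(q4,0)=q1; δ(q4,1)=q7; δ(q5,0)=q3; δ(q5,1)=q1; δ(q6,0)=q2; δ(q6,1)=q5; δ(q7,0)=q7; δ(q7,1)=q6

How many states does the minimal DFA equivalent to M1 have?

4

States {q0} cannot be reached from the start state, so discard them.
Start with accepting vs non-accepting: {q3,q6,q7} | {q1,q2,q4,q5}.
On input 0, block {q3,q6,q7} splits into {q3,q6} and {q7}.
Split {q1,q2,q4,q5} by δ(·,0) → {q1,q2,q4} and {q5}.
Stable partition: {q3,q6} | {q1,q2,q4} | {q7} | {q5} — 4 equivalence classes.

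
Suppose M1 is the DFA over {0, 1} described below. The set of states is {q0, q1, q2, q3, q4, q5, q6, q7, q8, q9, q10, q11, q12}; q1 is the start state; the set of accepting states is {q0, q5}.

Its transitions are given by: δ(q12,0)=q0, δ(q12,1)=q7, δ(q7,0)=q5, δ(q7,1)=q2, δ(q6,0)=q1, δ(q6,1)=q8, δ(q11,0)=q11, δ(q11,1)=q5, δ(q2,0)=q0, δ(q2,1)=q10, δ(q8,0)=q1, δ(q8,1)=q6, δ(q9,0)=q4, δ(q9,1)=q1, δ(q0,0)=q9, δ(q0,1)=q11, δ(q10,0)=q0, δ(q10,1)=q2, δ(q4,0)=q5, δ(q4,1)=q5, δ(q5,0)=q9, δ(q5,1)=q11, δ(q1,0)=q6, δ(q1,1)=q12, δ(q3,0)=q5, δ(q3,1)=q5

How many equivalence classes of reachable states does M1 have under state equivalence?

7

First remove the unreachable states {q3}; 12 states remain.
P0 = {q0,q5} | {q1,q2,q4,q6,q7,q8,q9,q10,q11,q12}.
On input 0, block {q1,q2,q4,q6,q7,q8,q9,q10,q11,q12} splits into {q1,q6,q8,q9,q11} and {q2,q4,q7,q10,q12}.
On input 0, block {q1,q6,q8,q9,q11} splits into {q1,q6,q8,q11} and {q9}.
On input 1, block {q1,q6,q8,q11} splits into {q6,q8} and {q1} and {q11}.
On input 1, block {q2,q4,q7,q10,q12} splits into {q2,q7,q10,q12} and {q4}.
Stable partition: {q0,q5} | {q6,q8} | {q2,q7,q10,q12} | {q9} | {q1} | {q11} | {q4} — 7 equivalence classes.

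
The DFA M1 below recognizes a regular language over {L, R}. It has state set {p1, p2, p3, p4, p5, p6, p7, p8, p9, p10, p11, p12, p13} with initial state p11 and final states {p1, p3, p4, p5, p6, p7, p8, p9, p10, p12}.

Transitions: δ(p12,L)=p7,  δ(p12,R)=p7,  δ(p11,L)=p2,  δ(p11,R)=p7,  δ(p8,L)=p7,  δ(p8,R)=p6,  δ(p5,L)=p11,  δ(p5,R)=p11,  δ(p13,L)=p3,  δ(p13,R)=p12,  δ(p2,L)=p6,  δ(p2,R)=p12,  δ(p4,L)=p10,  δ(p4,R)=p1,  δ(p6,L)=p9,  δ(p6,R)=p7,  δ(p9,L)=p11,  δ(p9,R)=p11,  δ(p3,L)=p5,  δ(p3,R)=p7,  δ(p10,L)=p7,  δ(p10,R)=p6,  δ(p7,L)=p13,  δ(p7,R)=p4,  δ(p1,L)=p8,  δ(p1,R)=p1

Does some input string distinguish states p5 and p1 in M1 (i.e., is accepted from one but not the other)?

Every state is reachable, so we keep all 13.
P0 = {p1,p3,p4,p5,p6,p7,p8,p9,p10,p12} | {p2,p11,p13}.
Refine {p1,p3,p4,p5,p6,p7,p8,p9,p10,p12} on symbol L: members go to different blocks, giving {p1,p3,p4,p6,p8,p10,p12} and {p5,p7,p9}.
On input L, block {p1,p3,p4,p6,p8,p10,p12} splits into {p3,p6,p8,p10,p12} and {p1,p4}.
On input R, block {p3,p6,p8,p10,p12} splits into {p3,p6,p12} and {p8,p10}.
Split {p2,p11,p13} by δ(·,L) → {p2,p13} and {p11}.
Split {p5,p7,p9} by δ(·,L) → {p5,p9} and {p7}.
Refine {p3,p6,p12} on symbol L: members go to different blocks, giving {p3,p6} and {p12}.
Stable partition: {p3,p6} | {p2,p13} | {p5,p9} | {p1,p4} | {p8,p10} | {p11} | {p7} | {p12} — 8 equivalence classes.
p5 and p1 end up in different blocks, so they are distinguishable. For instance, the string 'L' is accepted from only p1.

Yes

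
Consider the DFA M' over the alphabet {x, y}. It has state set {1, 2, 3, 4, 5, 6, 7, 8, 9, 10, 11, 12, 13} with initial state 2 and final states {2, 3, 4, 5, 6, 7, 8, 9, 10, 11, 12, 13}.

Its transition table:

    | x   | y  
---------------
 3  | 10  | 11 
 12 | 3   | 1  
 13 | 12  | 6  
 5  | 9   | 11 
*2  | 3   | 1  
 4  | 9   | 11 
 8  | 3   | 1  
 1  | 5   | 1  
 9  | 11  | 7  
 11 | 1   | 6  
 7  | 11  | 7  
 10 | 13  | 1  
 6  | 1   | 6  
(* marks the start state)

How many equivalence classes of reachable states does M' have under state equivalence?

6

First remove the unreachable states {4,8}; 11 states remain.
Initial partition by acceptance: {2,3,5,6,7,9,10,11,12,13} | {1}.
Split {2,3,5,6,7,9,10,11,12,13} by δ(·,x) → {2,3,5,7,9,10,12,13} and {6,11}.
Split {2,3,5,7,9,10,12,13} by δ(·,x) → {2,3,5,10,12,13} and {7,9}.
On input x, block {2,3,5,10,12,13} splits into {2,3,10,12,13} and {5}.
On input y, block {2,3,10,12,13} splits into {2,10,12} and {3,13}.
Stable partition: {2,10,12} | {1} | {6,11} | {7,9} | {5} | {3,13} — 6 equivalence classes.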